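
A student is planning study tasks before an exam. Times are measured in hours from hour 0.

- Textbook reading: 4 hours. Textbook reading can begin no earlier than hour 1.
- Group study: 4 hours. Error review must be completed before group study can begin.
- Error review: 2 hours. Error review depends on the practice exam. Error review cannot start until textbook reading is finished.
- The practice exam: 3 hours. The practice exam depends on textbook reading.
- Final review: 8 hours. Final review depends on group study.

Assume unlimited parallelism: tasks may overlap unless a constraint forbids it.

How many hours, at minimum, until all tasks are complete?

Textbook reading cannot begin until its own release at hour 1. It runs from hour 1 to 1 + 4 = hour 5.
The practice exam waits on textbook reading (finishes hour 5), so it starts at hour 5 and finishes at 5 + 3 = hour 8.
For error review: the practice exam (finishes hour 8); textbook reading (finishes hour 5). Taking the maximum gives a start of hour 8, and it finishes at 8 + 2 = hour 10.
Group study cannot begin until error review (finishes hour 10). It runs from hour 10 to 10 + 4 = hour 14.
After group study (finishes hour 14), final review can start at hour 14 and finishes at hour 22.
All tasks are finished once the last one completes. Finish times: Textbook reading at 5, The practice exam at 8, Error review at 10, Group study at 14, Final review at 22. The latest is hour 22.

22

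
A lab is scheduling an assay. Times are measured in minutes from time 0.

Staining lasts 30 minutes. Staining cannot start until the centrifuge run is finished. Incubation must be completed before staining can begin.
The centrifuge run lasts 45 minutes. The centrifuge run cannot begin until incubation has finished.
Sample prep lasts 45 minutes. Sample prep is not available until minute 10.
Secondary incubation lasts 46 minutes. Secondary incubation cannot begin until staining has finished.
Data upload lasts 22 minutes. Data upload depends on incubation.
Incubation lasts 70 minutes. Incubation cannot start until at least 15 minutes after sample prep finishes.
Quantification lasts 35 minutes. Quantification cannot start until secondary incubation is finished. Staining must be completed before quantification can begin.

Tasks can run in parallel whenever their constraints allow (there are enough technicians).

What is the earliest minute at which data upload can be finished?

162

After its own release at minute 10, sample prep can start at minute 10 and finishes at minute 55.
Incubation cannot begin until sample prep (finishes minute 55, plus 15-minute gap → minute 70). It runs from minute 70 to 70 + 70 = minute 140.
Data upload cannot begin until incubation (finishes minute 140). It runs from minute 140 to 140 + 22 = minute 162.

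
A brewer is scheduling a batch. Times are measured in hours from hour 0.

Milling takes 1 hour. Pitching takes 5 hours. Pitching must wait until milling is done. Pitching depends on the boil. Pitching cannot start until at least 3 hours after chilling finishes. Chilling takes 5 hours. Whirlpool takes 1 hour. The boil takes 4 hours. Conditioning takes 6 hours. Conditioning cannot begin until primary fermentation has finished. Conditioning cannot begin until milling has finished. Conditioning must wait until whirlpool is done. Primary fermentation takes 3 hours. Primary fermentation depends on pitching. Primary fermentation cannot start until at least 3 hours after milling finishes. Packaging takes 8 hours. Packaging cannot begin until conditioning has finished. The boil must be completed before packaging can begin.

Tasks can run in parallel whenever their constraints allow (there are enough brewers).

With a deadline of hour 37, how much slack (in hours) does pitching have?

7

Nothing blocks chilling, so it runs from hour 0 to hour 5.
The boil has no prerequisites, so it starts at hour 0 and finishes at hour 4.
Nothing blocks milling, so it runs from hour 0 to hour 1.
Pitching has to wait for milling (finishes hour 1); the boil (finishes hour 4); chilling (finishes hour 5, plus 3-hour gap → hour 8). The latest of these is hour 8, so pitching runs hour 8 to 8 + 5 = hour 13.

Working backward from the deadline:
Packaging must finish by hour 37; it takes 8 hours, so it must start by 37 − 8 = hour 29.
Conditioning feeds into packaging (must start by hour 29); so conditioning must finish by hour 29 and therefore start by hour 23.
Primary fermentation feeds into conditioning (must start by hour 23); so primary fermentation must finish by hour 23 and therefore start by hour 20.
Since primary fermentation (must start by hour 20) depends on it, pitching must finish by hour 20. Backing off its 5-hour duration gives a latest start of hour 15.
So pitching can start as early as hour 8 and as late as hour 15, giving 15 − 8 = 7 hours of slack.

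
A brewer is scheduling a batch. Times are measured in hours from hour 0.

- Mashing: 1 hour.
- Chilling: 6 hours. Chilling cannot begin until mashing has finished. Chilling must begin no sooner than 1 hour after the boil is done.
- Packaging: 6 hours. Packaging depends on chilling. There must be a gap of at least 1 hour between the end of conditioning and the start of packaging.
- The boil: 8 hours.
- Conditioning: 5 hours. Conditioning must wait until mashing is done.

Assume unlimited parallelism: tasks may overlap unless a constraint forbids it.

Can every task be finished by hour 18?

Nothing blocks the boil, so it runs from hour 0 to hour 8.
Mashing can start immediately at hour 0; it finishes at hour 1.
Conditioning cannot begin until mashing (finishes hour 1). It runs from hour 1 to 1 + 5 = hour 6.
Chilling cannot start until mashing (finishes hour 1); the boil (finishes hour 8, plus 1-hour gap → hour 9). The controlling bound is hour 9, so chilling finishes at 9 + 6 = hour 15.
Packaging needs all of chilling (finishes hour 15); conditioning (finishes hour 6, plus 1-hour gap → hour 7). That puts its earliest start at hour 15; it finishes at 15 + 6 = hour 21.
The earliest everything can be done is hour 21, which is after the deadline of 18, so it is not possible.

No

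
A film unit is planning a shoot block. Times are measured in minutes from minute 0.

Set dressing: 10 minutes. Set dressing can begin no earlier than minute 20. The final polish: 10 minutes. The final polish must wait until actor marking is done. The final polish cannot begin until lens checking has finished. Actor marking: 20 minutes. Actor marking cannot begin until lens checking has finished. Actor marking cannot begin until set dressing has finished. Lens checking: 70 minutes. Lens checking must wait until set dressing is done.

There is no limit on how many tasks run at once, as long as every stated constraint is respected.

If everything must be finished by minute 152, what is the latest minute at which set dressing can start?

42

The final polish has no dependents, so it just needs to finish by minute 152. Starting by 152 − 10 = minute 142 achieves that.
Since the final polish (must start by minute 142) depends on it, actor marking must finish by minute 142. Backing off its 20-minute duration gives a latest start of minute 122.
Lens checking feeds actor marking (must start by minute 122); the final polish (must start by minute 142). Taking the minimum, lens checking must finish by minute 122 and start by 122 − 70 = minute 52.
Set dressing feeds lens checking (must start by minute 52); actor marking (must start by minute 122). Taking the minimum, set dressing must finish by minute 52 and start by 52 − 10 = minute 42.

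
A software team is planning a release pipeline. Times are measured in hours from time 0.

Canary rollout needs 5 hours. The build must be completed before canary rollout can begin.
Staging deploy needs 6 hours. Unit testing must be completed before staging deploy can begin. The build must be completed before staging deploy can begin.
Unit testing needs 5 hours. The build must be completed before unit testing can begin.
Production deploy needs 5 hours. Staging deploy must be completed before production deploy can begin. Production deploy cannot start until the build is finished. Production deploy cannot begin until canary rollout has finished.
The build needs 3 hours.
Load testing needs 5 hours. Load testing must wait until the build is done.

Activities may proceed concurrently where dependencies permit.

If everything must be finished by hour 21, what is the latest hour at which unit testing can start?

Nothing follows production deploy; the deadline of hour 21 is its only limit. It must start by 21 − 5 = hour 16.
Since production deploy (must start by hour 16) depends on it, staging deploy must finish by hour 16. Backing off its 6-hour duration gives a latest start of hour 10.
Unit testing has to be done before staging deploy (must start by hour 10). That means finishing by hour 10, i.e. starting by 10 − 5 = hour 5.

5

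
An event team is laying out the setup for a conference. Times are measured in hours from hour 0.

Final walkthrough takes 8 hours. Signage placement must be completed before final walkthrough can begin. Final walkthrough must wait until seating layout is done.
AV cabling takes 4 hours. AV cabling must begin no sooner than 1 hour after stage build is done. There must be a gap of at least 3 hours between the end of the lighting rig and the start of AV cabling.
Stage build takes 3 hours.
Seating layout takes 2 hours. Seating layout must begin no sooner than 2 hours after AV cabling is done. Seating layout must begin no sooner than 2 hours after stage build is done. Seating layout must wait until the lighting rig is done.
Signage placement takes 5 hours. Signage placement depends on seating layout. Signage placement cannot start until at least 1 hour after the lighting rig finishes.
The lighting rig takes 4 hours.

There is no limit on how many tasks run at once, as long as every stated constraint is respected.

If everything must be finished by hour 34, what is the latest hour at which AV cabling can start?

13

Final walkthrough has no dependents, so it just needs to finish by hour 34. Starting by 34 − 8 = hour 26 achieves that.
Since final walkthrough (must start by hour 26) depends on it, signage placement must finish by hour 26. Backing off its 5-hour duration gives a latest start of hour 21.
For seating layout: signage placement (must start by hour 21); final walkthrough (must start by hour 26). The most restrictive is hour 21; with a 2-hour duration, seating layout must start by hour 19.
AV cabling has to be done before seating layout (must start by hour 19, minus 2-hour gap → hour 17). That means finishing by hour 17, i.e. starting by 17 − 4 = hour 13.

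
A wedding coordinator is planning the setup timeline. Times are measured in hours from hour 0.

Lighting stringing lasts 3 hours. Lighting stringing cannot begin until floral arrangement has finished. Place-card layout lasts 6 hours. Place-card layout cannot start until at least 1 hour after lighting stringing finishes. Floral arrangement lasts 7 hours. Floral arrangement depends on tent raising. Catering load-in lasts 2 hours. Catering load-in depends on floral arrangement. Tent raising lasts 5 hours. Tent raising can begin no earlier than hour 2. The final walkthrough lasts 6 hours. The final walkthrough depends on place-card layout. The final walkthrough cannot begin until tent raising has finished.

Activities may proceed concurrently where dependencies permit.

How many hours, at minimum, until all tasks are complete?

30

Tent raising waits on its own release at hour 2, so it starts at hour 2 and finishes at 2 + 5 = hour 7.
After tent raising (finishes hour 7), floral arrangement can start at hour 7 and finishes at hour 14.
Catering load-in waits on floral arrangement (finishes hour 14), so it starts at hour 14 and finishes at 14 + 2 = hour 16.
After floral arrangement (finishes hour 14), lighting stringing can start at hour 14 and finishes at hour 17.
Place-card layout waits on lighting stringing (finishes hour 17, plus 1-hour gap → hour 18), so it starts at hour 18 and finishes at 18 + 6 = hour 24.
The final walkthrough has to wait for place-card layout (finishes hour 24); tent raising (finishes hour 7). The latest of these is hour 24, so the final walkthrough runs hour 24 to 24 + 6 = hour 30.
All tasks are finished once the last one completes. Finish times: Tent raising at 7, Floral arrangement at 14, Lighting stringing at 17, Catering load-in at 16, Place-card layout at 24, The final walkthrough at 30. The latest is hour 30.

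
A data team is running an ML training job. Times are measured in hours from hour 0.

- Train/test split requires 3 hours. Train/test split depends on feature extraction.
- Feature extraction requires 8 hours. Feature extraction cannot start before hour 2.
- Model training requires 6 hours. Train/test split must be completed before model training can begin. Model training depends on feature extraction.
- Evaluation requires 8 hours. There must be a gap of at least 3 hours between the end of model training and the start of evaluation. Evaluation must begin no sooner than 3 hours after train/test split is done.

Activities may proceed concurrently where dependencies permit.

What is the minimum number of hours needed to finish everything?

After its own release at hour 2, feature extraction can start at hour 2 and finishes at hour 10.
Train/test split waits on feature extraction (finishes hour 10), so it starts at hour 10 and finishes at 10 + 3 = hour 13.
Model training cannot start until train/test split (finishes hour 13); feature extraction (finishes hour 10). The controlling bound is hour 13, so model training finishes at 13 + 6 = hour 19.
Evaluation needs all of model training (finishes hour 19, plus 3-hour gap → hour 22); train/test split (finishes hour 13, plus 3-hour gap → hour 16). That puts its earliest start at hour 22; it finishes at 22 + 8 = hour 30.
All tasks are finished once the last one completes. Finish times: Feature extraction at 10, Train/test split at 13, Model training at 19, Evaluation at 30. The latest is hour 30.

30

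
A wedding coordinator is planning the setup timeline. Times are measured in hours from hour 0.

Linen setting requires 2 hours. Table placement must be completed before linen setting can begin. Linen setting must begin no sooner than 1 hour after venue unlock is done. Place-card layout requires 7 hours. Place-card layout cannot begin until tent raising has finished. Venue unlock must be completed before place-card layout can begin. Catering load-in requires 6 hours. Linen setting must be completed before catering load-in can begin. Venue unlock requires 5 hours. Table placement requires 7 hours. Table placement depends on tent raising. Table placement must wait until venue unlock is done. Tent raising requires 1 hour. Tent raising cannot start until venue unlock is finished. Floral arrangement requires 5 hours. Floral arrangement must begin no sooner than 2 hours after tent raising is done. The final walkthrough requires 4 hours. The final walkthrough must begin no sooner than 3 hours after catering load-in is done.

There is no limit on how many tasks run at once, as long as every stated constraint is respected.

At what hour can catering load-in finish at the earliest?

21

Nothing blocks venue unlock, so it runs from hour 0 to hour 5.
After venue unlock (finishes hour 5), tent raising can start at hour 5 and finishes at hour 6.
Table placement needs all of tent raising (finishes hour 6); venue unlock (finishes hour 5). That puts its earliest start at hour 6; it finishes at 6 + 7 = hour 13.
Linen setting cannot start until table placement (finishes hour 13); venue unlock (finishes hour 5, plus 1-hour gap → hour 6). The controlling bound is hour 13, so linen setting finishes at 13 + 2 = hour 15.
Catering load-in waits on linen setting (finishes hour 15), so it starts at hour 15 and finishes at 15 + 6 = hour 21.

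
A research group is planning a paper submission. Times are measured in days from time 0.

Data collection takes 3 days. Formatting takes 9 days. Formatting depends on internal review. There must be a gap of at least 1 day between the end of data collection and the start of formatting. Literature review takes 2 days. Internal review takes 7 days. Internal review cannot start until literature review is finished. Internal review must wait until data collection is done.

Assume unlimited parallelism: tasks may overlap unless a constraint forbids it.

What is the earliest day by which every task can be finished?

19

Nothing blocks data collection, so it runs from day 0 to day 3.
Nothing blocks literature review, so it runs from day 0 to day 2.
Internal review needs all of literature review (finishes day 2); data collection (finishes day 3). That puts its earliest start at day 3; it finishes at 3 + 7 = day 10.
Formatting cannot start until internal review (finishes day 10); data collection (finishes day 3, plus 1-day gap → day 4). The controlling bound is day 10, so formatting finishes at 10 + 9 = day 19.
All tasks are finished once the last one completes. Finish times: Literature review at 2, Data collection at 3, Internal review at 10, Formatting at 19. The latest is day 19.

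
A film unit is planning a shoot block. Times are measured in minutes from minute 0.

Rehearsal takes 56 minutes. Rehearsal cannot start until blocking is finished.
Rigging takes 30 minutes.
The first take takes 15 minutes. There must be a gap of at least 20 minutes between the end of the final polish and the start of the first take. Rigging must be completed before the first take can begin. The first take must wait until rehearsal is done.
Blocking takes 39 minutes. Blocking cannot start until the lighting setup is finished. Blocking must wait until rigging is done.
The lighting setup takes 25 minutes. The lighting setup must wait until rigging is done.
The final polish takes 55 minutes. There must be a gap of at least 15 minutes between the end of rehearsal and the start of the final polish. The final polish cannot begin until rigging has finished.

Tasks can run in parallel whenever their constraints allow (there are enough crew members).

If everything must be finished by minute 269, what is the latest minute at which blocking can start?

The first take has no dependents, so it just needs to finish by minute 269. Starting by 269 − 15 = minute 254 achieves that.
The final polish feeds into the first take (must start by minute 254, minus 20-minute gap → minute 234); so the final polish must finish by minute 234 and therefore start by minute 179.
For rehearsal: the final polish (must start by minute 179, minus 15-minute gap → minute 164); the first take (must start by minute 254). The most restrictive is minute 164; with a 56-minute duration, rehearsal must start by minute 108.
Blocking must finish before rehearsal (must start by minute 108). With a 39-minute duration, blocking must start by 108 − 39 = minute 69.

69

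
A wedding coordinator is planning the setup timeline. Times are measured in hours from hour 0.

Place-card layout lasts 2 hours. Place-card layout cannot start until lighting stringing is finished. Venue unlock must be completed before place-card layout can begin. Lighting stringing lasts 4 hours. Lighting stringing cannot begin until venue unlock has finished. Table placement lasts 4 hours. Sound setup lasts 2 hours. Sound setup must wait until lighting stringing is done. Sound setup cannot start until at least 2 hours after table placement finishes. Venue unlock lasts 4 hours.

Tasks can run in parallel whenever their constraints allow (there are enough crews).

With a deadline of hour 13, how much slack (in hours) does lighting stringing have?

Nothing blocks venue unlock, so it runs from hour 0 to hour 4.
Lighting stringing cannot begin until venue unlock (finishes hour 4). It runs from hour 4 to 4 + 4 = hour 8.

Working backward from the deadline:
Sound setup has no dependents, so it just needs to finish by hour 13. Starting by 13 − 2 = hour 11 achieves that.
Nothing follows place-card layout; the deadline of hour 13 is its only limit. It must start by 13 − 2 = hour 11.
Lighting stringing must finish in time for sound setup (must start by hour 11); place-card layout (must start by hour 11). The tightest is hour 11, so lighting stringing must start by 11 − 4 = hour 7.
So lighting stringing can start as early as hour 4 and as late as hour 7, giving 7 − 4 = 3 hours of slack.

3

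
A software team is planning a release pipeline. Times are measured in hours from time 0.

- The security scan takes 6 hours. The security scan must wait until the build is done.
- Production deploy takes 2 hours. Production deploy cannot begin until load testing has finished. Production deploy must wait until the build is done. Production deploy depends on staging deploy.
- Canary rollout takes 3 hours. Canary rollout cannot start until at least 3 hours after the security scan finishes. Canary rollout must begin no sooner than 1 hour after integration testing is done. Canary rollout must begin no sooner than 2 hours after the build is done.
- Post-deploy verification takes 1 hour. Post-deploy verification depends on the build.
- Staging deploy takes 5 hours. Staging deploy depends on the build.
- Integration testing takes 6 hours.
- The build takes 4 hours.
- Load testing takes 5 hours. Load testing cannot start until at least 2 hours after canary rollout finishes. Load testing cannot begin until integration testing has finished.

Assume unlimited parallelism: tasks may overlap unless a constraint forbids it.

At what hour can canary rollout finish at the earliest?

16

Integration testing has no prerequisites, so it starts at hour 0 and finishes at hour 6.
Nothing blocks the build, so it runs from hour 0 to hour 4.
After the build (finishes hour 4), the security scan can start at hour 4 and finishes at hour 10.
Canary rollout has to wait for the security scan (finishes hour 10, plus 3-hour gap → hour 13); integration testing (finishes hour 6, plus 1-hour gap → hour 7); the build (finishes hour 4, plus 2-hour gap → hour 6). The latest of these is hour 13, so canary rollout runs hour 13 to 13 + 3 = hour 16.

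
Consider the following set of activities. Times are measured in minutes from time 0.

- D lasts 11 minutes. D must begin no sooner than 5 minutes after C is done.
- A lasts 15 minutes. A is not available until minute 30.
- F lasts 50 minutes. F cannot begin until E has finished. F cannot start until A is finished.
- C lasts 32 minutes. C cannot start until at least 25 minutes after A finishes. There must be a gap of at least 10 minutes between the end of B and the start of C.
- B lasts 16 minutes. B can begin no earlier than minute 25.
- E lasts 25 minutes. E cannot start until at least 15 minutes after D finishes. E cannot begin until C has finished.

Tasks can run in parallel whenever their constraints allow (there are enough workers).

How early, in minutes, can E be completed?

After its own release at minute 25, B can start at minute 25 and finishes at minute 41.
A waits on its own release at minute 30, so it starts at minute 30 and finishes at 30 + 15 = minute 45.
C needs all of A (finishes minute 45, plus 25-minute gap → minute 70); B (finishes minute 41, plus 10-minute gap → minute 51). That puts its earliest start at minute 70; it finishes at 70 + 32 = minute 102.
After C (finishes minute 102, plus 5-minute gap → minute 107), D can start at minute 107 and finishes at minute 118.
E cannot start until D (finishes minute 118, plus 15-minute gap → minute 133); C (finishes minute 102). The controlling bound is minute 133, so E finishes at 133 + 25 = minute 158.

158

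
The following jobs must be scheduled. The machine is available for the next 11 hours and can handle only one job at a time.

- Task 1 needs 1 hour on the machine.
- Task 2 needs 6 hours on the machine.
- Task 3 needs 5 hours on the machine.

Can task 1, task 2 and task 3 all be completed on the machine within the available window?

Running back to back, the jobs need 1 + 6 + 5 = 12 hours on the machine.
Since 12 > 11, they cannot all fit.

No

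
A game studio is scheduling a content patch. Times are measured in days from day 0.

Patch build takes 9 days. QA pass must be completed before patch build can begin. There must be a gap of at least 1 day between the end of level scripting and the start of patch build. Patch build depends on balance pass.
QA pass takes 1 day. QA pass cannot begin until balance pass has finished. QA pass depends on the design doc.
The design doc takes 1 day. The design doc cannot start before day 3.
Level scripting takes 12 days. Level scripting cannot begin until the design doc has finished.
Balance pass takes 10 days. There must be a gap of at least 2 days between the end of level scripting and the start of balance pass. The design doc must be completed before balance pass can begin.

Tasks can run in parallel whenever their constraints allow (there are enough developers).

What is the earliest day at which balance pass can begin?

The design doc cannot begin until its own release at day 3. It runs from day 3 to 3 + 1 = day 4.
Level scripting waits on the design doc (finishes day 4), so it starts at day 4 and finishes at 4 + 12 = day 16.
Balance pass waits on level scripting (finishes day 16, plus 2-day gap → day 18); the design doc (finishes day 4). The latest of these is day 18, which is the earliest balance pass can start.

18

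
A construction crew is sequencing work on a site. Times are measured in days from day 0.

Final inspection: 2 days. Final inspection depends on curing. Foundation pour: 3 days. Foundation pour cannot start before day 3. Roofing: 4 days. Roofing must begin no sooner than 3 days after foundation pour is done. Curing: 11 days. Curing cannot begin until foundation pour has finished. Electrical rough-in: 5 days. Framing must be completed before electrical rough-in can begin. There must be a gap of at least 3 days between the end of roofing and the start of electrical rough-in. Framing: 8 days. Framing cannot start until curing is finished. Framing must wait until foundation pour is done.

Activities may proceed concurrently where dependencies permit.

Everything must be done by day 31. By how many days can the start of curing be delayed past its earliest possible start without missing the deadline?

Foundation pour cannot begin until its own release at day 3. It runs from day 3 to 3 + 3 = day 6.
Curing waits on foundation pour (finishes day 6), so it starts at day 6 and finishes at 6 + 11 = day 17.

Working backward from the deadline:
Electrical rough-in has no dependents, so it just needs to finish by day 31. Starting by 31 − 5 = day 26 achieves that.
Since electrical rough-in (must start by day 26) depends on it, framing must finish by day 26. Backing off its 8-day duration gives a latest start of day 18.
Final inspection has no dependents, so it just needs to finish by day 31. Starting by 31 − 2 = day 29 achieves that.
Curing has several dependents: framing (must start by day 18); final inspection (must start by day 29). The earliest of those limits is day 18, so curing must start by 18 − 11 = day 7.
So curing can start as early as day 6 and as late as day 7, giving 7 − 6 = 1 day of slack.

1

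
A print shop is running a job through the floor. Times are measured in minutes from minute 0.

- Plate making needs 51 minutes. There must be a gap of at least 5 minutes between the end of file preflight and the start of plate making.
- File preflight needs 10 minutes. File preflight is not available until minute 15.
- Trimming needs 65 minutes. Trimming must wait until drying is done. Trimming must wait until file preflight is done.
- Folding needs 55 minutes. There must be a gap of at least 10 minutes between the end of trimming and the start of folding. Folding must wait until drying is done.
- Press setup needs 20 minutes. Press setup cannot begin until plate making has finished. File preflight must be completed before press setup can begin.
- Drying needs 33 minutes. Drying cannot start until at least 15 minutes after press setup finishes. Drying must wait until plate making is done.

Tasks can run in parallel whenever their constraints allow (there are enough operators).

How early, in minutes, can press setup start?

81

File preflight cannot begin until its own release at minute 15. It runs from minute 15 to 15 + 10 = minute 25.
After file preflight (finishes minute 25, plus 5-minute gap → minute 30), plate making can start at minute 30 and finishes at minute 81.
Press setup waits on plate making (finishes minute 81); file preflight (finishes minute 25). The latest of these is minute 81, which is the earliest press setup can start.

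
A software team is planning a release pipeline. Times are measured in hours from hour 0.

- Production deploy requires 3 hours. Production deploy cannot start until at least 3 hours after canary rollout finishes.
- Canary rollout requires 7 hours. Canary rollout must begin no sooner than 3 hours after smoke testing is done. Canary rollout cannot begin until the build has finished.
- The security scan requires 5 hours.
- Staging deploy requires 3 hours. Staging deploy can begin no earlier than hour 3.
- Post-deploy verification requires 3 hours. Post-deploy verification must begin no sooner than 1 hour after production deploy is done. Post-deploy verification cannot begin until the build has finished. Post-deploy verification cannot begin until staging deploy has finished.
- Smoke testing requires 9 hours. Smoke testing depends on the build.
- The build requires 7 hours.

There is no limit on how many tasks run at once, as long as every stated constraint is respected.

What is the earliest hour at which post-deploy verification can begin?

Staging deploy waits on its own release at hour 3, so it starts at hour 3 and finishes at 3 + 3 = hour 6.
The build has no prerequisites, so it starts at hour 0 and finishes at hour 7.
Smoke testing waits on the build (finishes hour 7), so it starts at hour 7 and finishes at 7 + 9 = hour 16.
Canary rollout has to wait for smoke testing (finishes hour 16, plus 3-hour gap → hour 19); the build (finishes hour 7). The latest of these is hour 19, so canary rollout runs hour 19 to 19 + 7 = hour 26.
Production deploy waits on canary rollout (finishes hour 26, plus 3-hour gap → hour 29), so it starts at hour 29 and finishes at 29 + 3 = hour 32.
Post-deploy verification waits on production deploy (finishes hour 32, plus 1-hour gap → hour 33); the build (finishes hour 7); staging deploy (finishes hour 6). The latest of these is hour 33, which is the earliest post-deploy verification can start.

33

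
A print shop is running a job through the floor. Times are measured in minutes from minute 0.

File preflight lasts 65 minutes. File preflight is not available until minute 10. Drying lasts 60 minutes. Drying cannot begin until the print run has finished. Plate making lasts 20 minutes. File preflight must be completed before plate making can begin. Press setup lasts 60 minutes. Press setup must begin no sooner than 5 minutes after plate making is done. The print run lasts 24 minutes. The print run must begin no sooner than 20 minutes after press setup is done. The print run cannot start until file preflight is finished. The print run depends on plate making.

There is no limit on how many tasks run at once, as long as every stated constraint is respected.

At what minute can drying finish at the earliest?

264

File preflight cannot begin until its own release at minute 10. It runs from minute 10 to 10 + 65 = minute 75.
Plate making waits on file preflight (finishes minute 75), so it starts at minute 75 and finishes at 75 + 20 = minute 95.
After plate making (finishes minute 95, plus 5-minute gap → minute 100), press setup can start at minute 100 and finishes at minute 160.
The print run has to wait for press setup (finishes minute 160, plus 20-minute gap → minute 180); file preflight (finishes minute 75); plate making (finishes minute 95). The latest of these is minute 180, so the print run runs minute 180 to 180 + 24 = minute 204.
Drying waits on the print run (finishes minute 204), so it starts at minute 204 and finishes at 204 + 60 = minute 264.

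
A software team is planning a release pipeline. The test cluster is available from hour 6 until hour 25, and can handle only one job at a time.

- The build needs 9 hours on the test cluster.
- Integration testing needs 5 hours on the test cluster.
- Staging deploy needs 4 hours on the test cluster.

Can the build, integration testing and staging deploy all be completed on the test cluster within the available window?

The test cluster window is 25 − 6 = 19 hours.
Running back to back, the jobs need 9 + 5 + 4 = 18 hours on the test cluster.
Since 18 ≤ 19, they fit within the window.

Yes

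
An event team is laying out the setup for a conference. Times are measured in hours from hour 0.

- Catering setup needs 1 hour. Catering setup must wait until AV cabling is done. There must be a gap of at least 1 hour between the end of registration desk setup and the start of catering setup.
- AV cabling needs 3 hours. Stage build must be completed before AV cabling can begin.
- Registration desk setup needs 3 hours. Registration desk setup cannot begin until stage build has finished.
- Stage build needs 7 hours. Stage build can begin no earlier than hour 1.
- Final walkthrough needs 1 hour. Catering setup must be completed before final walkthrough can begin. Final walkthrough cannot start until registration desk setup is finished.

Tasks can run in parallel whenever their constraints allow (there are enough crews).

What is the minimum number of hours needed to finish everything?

14

Stage build waits on its own release at hour 1, so it starts at hour 1 and finishes at 1 + 7 = hour 8.
Registration desk setup waits on stage build (finishes hour 8), so it starts at hour 8 and finishes at 8 + 3 = hour 11.
AV cabling cannot begin until stage build (finishes hour 8). It runs from hour 8 to 8 + 3 = hour 11.
Catering setup cannot start until AV cabling (finishes hour 11); registration desk setup (finishes hour 11, plus 1-hour gap → hour 12). The controlling bound is hour 12, so catering setup finishes at 12 + 1 = hour 13.
Final walkthrough needs all of catering setup (finishes hour 13); registration desk setup (finishes hour 11). That puts its earliest start at hour 13; it finishes at 13 + 1 = hour 14.
All tasks are finished once the last one completes. Finish times: Stage build at 8, AV cabling at 11, Registration desk setup at 11, Catering setup at 13, Final walkthrough at 14. The latest is hour 14.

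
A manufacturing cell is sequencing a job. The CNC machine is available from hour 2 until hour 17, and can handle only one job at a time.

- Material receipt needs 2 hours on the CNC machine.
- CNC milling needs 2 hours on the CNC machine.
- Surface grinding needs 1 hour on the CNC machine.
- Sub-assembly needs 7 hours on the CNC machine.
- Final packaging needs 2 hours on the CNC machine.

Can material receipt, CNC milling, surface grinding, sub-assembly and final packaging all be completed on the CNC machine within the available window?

The CNC machine window is 17 − 2 = 15 hours.
Running back to back, the jobs need 2 + 2 + 1 + 7 + 2 = 14 hours on the CNC machine.
Since 14 ≤ 15, they fit within the window.

Yes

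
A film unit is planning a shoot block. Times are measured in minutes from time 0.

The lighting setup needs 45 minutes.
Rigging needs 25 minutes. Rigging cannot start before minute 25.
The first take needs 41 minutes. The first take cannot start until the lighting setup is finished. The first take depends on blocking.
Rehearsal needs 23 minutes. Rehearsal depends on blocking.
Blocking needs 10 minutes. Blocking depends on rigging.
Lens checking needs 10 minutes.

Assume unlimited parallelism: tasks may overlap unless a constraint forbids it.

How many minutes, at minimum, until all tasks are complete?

Lens checking has no prerequisites, so it starts at minute 0 and finishes at minute 10.
The lighting setup has no prerequisites, so it starts at minute 0 and finishes at minute 45.
After its own release at minute 25, rigging can start at minute 25 and finishes at minute 50.
After rigging (finishes minute 50), blocking can start at minute 50 and finishes at minute 60.
For the first take: the lighting setup (finishes minute 45); blocking (finishes minute 60). Taking the maximum gives a start of minute 60, and it finishes at 60 + 41 = minute 101.
Rehearsal cannot begin until blocking (finishes minute 60). It runs from minute 60 to 60 + 23 = minute 83.
All tasks are finished once the last one completes. Finish times: Rigging at 50, The lighting setup at 45, Lens checking at 10, Blocking at 60, Rehearsal at 83, The first take at 101. The latest is minute 101.

101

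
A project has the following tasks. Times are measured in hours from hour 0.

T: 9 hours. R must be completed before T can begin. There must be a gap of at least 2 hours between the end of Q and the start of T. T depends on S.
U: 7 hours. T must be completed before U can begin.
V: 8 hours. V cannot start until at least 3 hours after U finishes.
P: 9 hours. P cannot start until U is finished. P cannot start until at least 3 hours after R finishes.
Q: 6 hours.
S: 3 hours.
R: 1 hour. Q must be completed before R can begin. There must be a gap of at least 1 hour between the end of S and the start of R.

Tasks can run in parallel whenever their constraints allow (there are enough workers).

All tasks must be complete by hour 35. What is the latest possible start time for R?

7

P has no dependents, so it just needs to finish by hour 35. Starting by 35 − 9 = hour 26 achieves that.
V must finish by hour 35; it takes 8 hours, so it must start by 35 − 8 = hour 27.
U must finish in time for P (must start by hour 26); V (must start by hour 27, minus 3-hour gap → hour 24). The tightest is hour 24, so U must start by 24 − 7 = hour 17.
T feeds into U (must start by hour 17); so T must finish by hour 17 and therefore start by hour 8.
R must finish in time for P (must start by hour 26, minus 3-hour gap → hour 23); T (must start by hour 8). The tightest is hour 8, so R must start by 8 − 1 = hour 7.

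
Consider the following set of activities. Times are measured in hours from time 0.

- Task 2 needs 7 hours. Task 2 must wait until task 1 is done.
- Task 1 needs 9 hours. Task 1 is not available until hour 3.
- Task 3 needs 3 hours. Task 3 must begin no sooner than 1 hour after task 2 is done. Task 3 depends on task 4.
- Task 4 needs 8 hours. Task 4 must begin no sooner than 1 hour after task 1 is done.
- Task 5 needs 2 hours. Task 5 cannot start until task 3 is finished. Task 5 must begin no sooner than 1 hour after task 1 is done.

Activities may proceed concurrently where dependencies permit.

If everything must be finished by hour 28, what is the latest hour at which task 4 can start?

Task 5 must finish by hour 28; it takes 2 hours, so it must start by 28 − 2 = hour 26.
Since task 5 (must start by hour 26) depends on it, task 3 must finish by hour 26. Backing off its 3-hour duration gives a latest start of hour 23.
Task 4 has to be done before task 3 (must start by hour 23). That means finishing by hour 23, i.e. starting by 23 − 8 = hour 15.

15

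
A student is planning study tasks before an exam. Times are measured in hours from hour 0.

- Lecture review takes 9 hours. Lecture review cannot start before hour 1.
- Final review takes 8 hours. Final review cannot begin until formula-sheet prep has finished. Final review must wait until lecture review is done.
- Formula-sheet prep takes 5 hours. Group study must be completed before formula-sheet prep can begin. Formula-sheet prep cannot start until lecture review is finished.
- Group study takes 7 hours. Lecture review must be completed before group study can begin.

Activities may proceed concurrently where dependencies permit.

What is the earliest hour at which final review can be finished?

30

Lecture review cannot begin until its own release at hour 1. It runs from hour 1 to 1 + 9 = hour 10.
After lecture review (finishes hour 10), group study can start at hour 10 and finishes at hour 17.
For formula-sheet prep: group study (finishes hour 17); lecture review (finishes hour 10). Taking the maximum gives a start of hour 17, and it finishes at 17 + 5 = hour 22.
Final review needs all of formula-sheet prep (finishes hour 22); lecture review (finishes hour 10). That puts its earliest start at hour 22; it finishes at 22 + 8 = hour 30.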